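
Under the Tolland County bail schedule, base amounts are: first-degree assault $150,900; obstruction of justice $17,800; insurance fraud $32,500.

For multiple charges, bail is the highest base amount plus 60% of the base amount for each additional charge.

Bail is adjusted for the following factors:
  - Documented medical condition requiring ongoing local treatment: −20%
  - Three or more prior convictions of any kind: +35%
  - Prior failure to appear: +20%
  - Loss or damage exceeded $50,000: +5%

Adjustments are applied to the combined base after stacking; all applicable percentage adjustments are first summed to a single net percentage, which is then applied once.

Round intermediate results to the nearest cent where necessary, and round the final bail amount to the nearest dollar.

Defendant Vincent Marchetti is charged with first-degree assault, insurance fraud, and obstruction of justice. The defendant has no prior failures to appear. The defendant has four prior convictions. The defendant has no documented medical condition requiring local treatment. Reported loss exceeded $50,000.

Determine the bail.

Base amounts from the schedule: first-degree assault $150,900; insurance fraud $32,500; obstruction of justice $17,800.
Stacking rule: highest base plus 60% of each additional charge. Highest is first-degree assault at $150,900. Additional: $32,500 × 60% = $19,500; $17,800 × 60% = $10,680. Combined base = $150,900 + $30,180 = $181,080.
Net percentage adjustment: +35% +5% = +40%. $181,080 × 1.4 = $253,512.

$253,512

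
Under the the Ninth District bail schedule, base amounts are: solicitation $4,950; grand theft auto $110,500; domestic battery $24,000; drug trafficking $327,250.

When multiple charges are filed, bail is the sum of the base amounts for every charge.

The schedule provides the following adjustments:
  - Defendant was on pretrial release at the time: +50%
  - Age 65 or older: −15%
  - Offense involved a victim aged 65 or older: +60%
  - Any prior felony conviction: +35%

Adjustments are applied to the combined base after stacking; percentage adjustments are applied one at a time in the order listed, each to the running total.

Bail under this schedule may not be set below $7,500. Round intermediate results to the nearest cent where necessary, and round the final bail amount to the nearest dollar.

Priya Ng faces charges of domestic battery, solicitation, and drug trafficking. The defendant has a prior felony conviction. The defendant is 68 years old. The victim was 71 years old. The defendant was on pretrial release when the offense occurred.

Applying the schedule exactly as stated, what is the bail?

Base amounts from the schedule: domestic battery $24,000; solicitation $4,950; drug trafficking $327,250.
Stacking rule: sum of all bases. $24,000 + $4,950 + $327,250 = $356,200.
Defendant was on pretrial release at the time (+50%): $356,200 × 1.5 = $534,300.
Age 65 or older (−15%): $534,300 × 0.85 = $454,155.
Offense involved a victim aged 65 or older (+60%): $454,155 × 1.6 = $726,648.
Any prior felony conviction (+35%): $726,648 × 1.35 = $980,974.80.
$980,974.80 is at or above the $7,500 minimum.
Rounded to the nearest dollar: $980,975.

$980,975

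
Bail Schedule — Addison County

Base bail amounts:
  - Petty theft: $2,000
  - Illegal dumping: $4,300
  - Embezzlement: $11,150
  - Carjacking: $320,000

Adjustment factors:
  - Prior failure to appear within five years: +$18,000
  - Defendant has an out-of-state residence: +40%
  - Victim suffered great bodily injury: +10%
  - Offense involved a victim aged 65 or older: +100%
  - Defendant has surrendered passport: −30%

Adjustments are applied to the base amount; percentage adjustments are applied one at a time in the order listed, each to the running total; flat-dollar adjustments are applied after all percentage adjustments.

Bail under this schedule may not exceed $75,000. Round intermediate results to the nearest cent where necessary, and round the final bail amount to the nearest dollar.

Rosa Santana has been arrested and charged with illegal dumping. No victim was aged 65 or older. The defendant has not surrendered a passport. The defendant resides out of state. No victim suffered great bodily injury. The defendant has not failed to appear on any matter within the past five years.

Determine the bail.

Base amounts from the schedule: illegal dumping $4,300.
Single charge. Combined base = $4,300.
Defendant has an out-of-state residence (+40%): $4,300 × 1.4 = $6,020.
$6,020 is within the $75,000 maximum.

$6,020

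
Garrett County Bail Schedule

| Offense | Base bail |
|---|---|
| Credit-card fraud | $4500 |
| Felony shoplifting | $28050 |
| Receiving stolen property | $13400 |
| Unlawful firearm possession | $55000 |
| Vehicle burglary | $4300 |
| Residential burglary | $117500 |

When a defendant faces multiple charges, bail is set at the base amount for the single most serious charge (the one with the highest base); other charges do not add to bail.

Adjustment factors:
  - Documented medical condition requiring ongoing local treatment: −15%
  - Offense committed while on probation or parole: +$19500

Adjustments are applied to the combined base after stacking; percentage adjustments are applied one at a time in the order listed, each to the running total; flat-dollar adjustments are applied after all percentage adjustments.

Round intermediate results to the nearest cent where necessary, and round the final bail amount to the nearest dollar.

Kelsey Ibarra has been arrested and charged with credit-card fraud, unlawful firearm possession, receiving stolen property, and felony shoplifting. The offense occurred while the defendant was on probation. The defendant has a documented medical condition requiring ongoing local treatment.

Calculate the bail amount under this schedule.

$66250

Base amounts from the schedule: credit-card fraud $4500; unlawful firearm possession $55000; receiving stolen property $13400; felony shoplifting $28050.
Stacking rule: use the highest base only. Highest is unlawful firearm possession at $55000. Combined base = $55000.
Documented medical condition requiring ongoing local treatment (−15%): $55000 × 0.85 = $46750.
Offense committed while on probation or parole (+$19500 flat): $46750 + $19500 = $66250.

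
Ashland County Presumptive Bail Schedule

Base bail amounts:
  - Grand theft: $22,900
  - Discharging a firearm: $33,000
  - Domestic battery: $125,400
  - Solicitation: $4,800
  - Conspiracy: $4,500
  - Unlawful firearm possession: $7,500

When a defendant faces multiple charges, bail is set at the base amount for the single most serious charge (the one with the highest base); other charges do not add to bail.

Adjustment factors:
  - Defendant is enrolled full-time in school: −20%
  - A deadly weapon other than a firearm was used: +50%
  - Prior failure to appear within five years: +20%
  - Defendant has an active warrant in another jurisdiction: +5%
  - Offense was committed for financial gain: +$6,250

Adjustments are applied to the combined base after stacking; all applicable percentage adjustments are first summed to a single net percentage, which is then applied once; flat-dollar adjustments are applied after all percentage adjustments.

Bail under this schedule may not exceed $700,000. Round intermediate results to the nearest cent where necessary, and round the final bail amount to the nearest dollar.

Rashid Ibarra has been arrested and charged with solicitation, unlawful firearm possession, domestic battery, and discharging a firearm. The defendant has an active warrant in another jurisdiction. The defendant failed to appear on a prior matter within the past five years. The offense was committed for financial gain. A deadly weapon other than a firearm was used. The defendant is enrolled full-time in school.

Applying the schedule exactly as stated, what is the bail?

$200,620

Base amounts from the schedule: solicitation $4,800; unlawful firearm possession $7,500; domestic battery $125,400; discharging a firearm $33,000.
Stacking rule: use the highest base only. Highest is domestic battery at $125,400. Combined base = $125,400.
Net percentage adjustment: −20% +50% +20% +5% = +55%. $125,400 × 1.55 = $194,370.
Offense was committed for financial gain (+$6,250 flat): $194,370 + $6,250 = $200,620.
$200,620 is within the $700,000 maximum.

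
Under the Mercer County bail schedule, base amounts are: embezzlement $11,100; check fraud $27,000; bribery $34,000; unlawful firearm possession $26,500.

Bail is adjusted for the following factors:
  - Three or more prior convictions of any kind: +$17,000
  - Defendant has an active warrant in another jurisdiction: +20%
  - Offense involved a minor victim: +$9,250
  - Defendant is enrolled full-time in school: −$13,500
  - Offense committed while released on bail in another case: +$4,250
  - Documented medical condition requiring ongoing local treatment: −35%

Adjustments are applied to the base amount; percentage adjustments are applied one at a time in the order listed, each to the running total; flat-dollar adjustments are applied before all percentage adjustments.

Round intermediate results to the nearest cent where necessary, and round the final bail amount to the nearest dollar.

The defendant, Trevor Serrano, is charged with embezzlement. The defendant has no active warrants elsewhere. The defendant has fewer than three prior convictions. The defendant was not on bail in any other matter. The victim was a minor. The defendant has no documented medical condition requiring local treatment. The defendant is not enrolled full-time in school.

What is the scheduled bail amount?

$20,350

Base amounts from the schedule: embezzlement $11,100.
Single charge. Combined base = $11,100.
Offense involved a minor victim (+$9,250 flat): $11,100 + $9,250 = $20,350.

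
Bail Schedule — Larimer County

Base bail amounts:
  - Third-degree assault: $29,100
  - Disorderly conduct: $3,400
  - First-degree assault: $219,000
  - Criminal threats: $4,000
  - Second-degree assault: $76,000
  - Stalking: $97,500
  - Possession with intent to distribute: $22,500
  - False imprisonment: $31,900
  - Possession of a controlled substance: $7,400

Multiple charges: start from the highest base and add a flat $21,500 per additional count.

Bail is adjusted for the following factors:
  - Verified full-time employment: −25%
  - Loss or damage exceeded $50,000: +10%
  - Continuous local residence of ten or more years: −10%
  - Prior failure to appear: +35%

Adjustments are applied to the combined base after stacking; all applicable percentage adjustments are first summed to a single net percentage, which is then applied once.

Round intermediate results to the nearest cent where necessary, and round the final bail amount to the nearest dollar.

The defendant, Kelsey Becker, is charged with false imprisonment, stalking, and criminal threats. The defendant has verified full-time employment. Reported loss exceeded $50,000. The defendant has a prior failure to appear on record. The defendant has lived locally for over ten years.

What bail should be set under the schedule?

$154,550

Base amounts from the schedule: false imprisonment $31,900; stalking $97,500; criminal threats $4,000.
Stacking rule: highest base plus $21,500 per additional charge. Highest is stalking at $97,500; 2 additional charges → +$43,000. Combined base = $140,500.
Net percentage adjustment: −25% +10% −10% +35% = +10%. $140,500 × 1.1 = $154,550.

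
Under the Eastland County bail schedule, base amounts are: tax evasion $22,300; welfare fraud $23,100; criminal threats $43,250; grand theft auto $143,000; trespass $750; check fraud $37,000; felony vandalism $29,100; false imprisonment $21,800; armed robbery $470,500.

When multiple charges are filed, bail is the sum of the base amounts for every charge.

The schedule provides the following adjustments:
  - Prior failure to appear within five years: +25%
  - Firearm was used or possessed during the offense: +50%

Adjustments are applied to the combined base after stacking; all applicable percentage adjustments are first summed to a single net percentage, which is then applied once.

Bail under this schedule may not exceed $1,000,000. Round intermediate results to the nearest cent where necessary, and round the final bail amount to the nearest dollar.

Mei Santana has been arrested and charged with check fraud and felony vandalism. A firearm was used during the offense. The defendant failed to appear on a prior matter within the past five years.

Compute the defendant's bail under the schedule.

Base amounts from the schedule: check fraud $37,000; felony vandalism $29,100.
Stacking rule: sum of all bases. $37,000 + $29,100 = $66,100.
Net percentage adjustment: +25% +50% = +75%. $66,100 × 1.75 = $115,675.
$115,675 is within the $1,000,000 maximum.

$115,675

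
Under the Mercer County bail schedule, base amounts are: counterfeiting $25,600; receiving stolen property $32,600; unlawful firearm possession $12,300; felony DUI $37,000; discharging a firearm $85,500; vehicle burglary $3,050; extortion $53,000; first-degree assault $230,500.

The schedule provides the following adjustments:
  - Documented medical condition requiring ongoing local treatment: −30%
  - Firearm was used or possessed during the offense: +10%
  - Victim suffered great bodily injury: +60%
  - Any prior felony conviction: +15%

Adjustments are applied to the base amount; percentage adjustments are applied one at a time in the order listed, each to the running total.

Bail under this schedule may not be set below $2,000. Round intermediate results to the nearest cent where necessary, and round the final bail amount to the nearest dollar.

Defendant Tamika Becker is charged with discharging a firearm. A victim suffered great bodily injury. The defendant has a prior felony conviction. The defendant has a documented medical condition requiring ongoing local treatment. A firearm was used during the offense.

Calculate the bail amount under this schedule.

$121,136

Base amounts from the schedule: discharging a firearm $85,500.
Single charge. Combined base = $85,500.
Documented medical condition requiring ongoing local treatment (−30%): $85,500 × 0.7 = $59,850.
Firearm was used or possessed during the offense (+10%): $59,850 × 1.1 = $65,835.
Victim suffered great bodily injury (+60%): $65,835 × 1.6 = $105,336.
Any prior felony conviction (+15%): $105,336 × 1.15 = $121,136.40.
$121,136.40 is at or above the $2,000 minimum.
Rounded to the nearest dollar: $121,136.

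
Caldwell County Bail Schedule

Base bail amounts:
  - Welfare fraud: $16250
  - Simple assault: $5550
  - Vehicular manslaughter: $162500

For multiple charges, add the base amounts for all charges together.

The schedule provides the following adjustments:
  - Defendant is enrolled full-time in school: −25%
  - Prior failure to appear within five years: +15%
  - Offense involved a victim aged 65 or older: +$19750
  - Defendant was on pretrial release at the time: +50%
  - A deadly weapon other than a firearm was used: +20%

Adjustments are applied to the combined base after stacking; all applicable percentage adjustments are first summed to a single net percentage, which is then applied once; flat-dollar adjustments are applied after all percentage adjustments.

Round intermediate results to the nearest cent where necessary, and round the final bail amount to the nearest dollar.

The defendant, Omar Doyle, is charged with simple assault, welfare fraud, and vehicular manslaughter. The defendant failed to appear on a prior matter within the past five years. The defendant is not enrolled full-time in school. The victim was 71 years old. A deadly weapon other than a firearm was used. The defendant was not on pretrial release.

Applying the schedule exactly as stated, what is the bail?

$268555

Base amounts from the schedule: simple assault $5550; welfare fraud $16250; vehicular manslaughter $162500.
Stacking rule: sum of all bases. $5550 + $16250 + $162500 = $184300.
Net percentage adjustment: +15% +20% = +35%. $184300 × 1.35 = $248805.
Offense involved a victim aged 65 or older (+$19750 flat): $248805 + $19750 = $268555.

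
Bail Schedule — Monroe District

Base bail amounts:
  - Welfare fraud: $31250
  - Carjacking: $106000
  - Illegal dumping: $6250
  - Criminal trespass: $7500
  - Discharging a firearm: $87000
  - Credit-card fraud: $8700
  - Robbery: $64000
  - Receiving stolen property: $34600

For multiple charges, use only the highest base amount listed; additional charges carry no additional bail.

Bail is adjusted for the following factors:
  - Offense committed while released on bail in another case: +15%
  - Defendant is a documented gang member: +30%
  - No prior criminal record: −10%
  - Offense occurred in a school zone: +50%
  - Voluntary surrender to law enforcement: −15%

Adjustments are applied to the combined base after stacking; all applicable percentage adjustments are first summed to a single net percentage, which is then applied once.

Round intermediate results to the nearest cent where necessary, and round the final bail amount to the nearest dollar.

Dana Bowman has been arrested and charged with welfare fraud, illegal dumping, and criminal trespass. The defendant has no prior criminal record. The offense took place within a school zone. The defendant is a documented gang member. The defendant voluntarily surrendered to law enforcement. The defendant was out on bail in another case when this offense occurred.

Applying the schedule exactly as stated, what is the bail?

$53125

Base amounts from the schedule: welfare fraud $31250; illegal dumping $6250; criminal trespass $7500.
Stacking rule: use the highest base only. Highest is welfare fraud at $31250. Combined base = $31250.
Net percentage adjustment: +15% +30% −10% +50% −15% = +70%. $31250 × 1.7 = $53125.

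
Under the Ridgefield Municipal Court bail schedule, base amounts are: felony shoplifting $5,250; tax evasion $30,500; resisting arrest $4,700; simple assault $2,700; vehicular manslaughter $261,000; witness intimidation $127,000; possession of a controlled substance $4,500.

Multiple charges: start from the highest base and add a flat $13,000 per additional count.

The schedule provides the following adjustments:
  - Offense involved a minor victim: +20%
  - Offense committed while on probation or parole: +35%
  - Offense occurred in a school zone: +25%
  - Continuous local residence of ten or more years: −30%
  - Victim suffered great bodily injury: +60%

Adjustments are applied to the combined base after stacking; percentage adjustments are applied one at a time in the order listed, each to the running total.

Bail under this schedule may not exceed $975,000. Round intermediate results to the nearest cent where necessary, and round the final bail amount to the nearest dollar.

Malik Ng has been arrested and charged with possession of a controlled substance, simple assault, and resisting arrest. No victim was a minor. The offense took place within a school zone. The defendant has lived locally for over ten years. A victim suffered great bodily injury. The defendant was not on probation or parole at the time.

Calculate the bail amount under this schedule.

Base amounts from the schedule: possession of a controlled substance $4,500; simple assault $2,700; resisting arrest $4,700.
Stacking rule: highest base plus $13,000 per additional charge. Highest is resisting arrest at $4,700; 2 additional charges → +$26,000. Combined base = $30,700.
Offense occurred in a school zone (+25%): $30,700 × 1.25 = $38,375.
Continuous local residence of ten or more years (−30%): $38,375 × 0.7 = $26,862.50.
Victim suffered great bodily injury (+60%): $26,862.50 × 1.6 = $42,980.
$42,980 is within the $975,000 maximum.

$42,980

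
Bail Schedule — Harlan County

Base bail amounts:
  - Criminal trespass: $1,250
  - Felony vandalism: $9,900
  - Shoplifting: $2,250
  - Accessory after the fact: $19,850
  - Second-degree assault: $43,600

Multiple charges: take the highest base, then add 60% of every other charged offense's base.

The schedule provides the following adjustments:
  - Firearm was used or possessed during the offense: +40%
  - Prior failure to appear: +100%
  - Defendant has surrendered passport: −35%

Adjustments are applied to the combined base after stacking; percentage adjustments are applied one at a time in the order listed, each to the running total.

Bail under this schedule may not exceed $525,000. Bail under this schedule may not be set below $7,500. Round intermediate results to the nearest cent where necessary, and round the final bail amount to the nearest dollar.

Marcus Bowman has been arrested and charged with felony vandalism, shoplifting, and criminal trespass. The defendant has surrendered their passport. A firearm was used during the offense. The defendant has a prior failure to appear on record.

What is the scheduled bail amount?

Base amounts from the schedule: felony vandalism $9,900; shoplifting $2,250; criminal trespass $1,250.
Stacking rule: highest base plus 60% of each additional charge. Highest is felony vandalism at $9,900. Additional: $2,250 × 60% = $1,350; $1,250 × 60% = $750. Combined base = $9,900 + $2,100 = $12,000.
Firearm was used or possessed during the offense (+40%): $12,000 × 1.4 = $16,800.
Prior failure to appear (+100%): $16,800 × 2 = $33,600.
Defendant has surrendered passport (−35%): $33,600 × 0.65 = $21,840.
$21,840 is within the $525,000 maximum.
$21,840 is at or above the $7,500 minimum.

$21,840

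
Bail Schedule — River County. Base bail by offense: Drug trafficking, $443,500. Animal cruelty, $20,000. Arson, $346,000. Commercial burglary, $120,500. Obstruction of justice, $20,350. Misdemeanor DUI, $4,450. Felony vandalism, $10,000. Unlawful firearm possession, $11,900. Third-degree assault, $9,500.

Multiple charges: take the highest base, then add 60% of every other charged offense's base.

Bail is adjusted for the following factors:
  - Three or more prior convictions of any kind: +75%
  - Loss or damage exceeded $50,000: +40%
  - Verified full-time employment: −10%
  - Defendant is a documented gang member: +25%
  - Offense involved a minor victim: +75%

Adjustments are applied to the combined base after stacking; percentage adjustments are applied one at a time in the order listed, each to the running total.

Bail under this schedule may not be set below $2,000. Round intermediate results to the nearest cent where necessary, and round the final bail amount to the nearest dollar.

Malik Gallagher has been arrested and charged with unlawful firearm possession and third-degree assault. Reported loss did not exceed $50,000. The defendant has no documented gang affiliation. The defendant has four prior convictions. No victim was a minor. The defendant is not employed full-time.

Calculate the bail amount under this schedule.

Base amounts from the schedule: unlawful firearm possession $11,900; third-degree assault $9,500.
Stacking rule: highest base plus 60% of each additional charge. Highest is unlawful firearm possession at $11,900. Additional: $9,500 × 60% = $5,700. Combined base = $11,900 + $5,700 = $17,600.
Three or more prior convictions of any kind (+75%): $17,600 × 1.75 = $30,800.
$30,800 is at or above the $2,000 minimum.

$30,800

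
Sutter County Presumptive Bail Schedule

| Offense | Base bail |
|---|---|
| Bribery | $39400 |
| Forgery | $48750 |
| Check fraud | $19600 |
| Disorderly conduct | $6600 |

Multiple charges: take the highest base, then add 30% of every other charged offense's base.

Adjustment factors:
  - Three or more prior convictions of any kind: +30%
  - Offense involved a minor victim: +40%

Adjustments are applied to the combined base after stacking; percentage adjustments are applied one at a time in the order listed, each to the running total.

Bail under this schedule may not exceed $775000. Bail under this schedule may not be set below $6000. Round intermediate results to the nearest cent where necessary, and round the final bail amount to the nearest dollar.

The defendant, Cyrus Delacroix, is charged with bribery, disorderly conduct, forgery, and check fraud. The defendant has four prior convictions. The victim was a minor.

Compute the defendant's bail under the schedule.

Base amounts from the schedule: bribery $39400; disorderly conduct $6600; forgery $48750; check fraud $19600.
Stacking rule: highest base plus 30% of each additional charge. Highest is forgery at $48750. Additional: $39400 × 30% = $11820; $6600 × 30% = $1980; $19600 × 30% = $5880. Combined base = $48750 + $19680 = $68430.
Three or more prior convictions of any kind (+30%): $68430 × 1.3 = $88959.
Offense involved a minor victim (+40%): $88959 × 1.4 = $124542.60.
$124542.60 is within the $775000 maximum.
$124542.60 is at or above the $6000 minimum.
Rounded to the nearest dollar: $124543.

$124543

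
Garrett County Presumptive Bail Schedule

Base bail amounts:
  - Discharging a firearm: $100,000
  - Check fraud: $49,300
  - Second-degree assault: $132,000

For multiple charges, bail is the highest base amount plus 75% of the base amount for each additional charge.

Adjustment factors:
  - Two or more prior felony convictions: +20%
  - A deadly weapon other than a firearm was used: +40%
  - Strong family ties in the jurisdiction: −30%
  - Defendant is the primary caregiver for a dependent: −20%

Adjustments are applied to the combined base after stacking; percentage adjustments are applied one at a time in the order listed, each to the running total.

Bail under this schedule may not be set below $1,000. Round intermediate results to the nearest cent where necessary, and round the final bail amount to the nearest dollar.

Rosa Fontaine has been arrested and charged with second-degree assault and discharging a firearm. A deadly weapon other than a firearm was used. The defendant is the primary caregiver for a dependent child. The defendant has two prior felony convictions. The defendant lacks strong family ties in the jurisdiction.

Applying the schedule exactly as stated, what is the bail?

Base amounts from the schedule: second-degree assault $132,000; discharging a firearm $100,000.
Stacking rule: highest base plus 75% of each additional charge. Highest is second-degree assault at $132,000. Additional: $100,000 × 75% = $75,000. Combined base = $132,000 + $75,000 = $207,000.
Two or more prior felony convictions (+20%): $207,000 × 1.2 = $248,400.
A deadly weapon other than a firearm was used (+40%): $248,400 × 1.4 = $347,760.
Defendant is the primary caregiver for a dependent (−20%): $347,760 × 0.8 = $278,208.
$278,208 is at or above the $1,000 minimum.

$278,208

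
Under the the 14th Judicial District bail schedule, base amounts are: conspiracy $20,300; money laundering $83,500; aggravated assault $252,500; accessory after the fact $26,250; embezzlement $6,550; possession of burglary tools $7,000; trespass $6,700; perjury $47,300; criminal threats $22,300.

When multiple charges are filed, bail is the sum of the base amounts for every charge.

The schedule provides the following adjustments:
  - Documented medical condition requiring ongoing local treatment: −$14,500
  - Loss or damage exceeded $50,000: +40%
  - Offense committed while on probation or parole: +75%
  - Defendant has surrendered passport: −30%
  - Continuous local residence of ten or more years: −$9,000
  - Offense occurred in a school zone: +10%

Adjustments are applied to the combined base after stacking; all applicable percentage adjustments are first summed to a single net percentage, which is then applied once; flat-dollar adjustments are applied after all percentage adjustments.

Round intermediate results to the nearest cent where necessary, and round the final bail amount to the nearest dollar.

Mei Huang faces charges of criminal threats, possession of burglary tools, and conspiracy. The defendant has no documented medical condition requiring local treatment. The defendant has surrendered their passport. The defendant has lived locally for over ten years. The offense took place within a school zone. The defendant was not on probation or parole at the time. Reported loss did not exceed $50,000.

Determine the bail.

$30,680

Base amounts from the schedule: criminal threats $22,300; possession of burglary tools $7,000; conspiracy $20,300.
Stacking rule: sum of all bases. $22,300 + $7,000 + $20,300 = $49,600.
Net percentage adjustment: −30% +10% = −20%. $49,600 × 0.8 = $39,680.
Continuous local residence of ten or more years (−$9,000 flat): $39,680 − $9,000 = $30,680.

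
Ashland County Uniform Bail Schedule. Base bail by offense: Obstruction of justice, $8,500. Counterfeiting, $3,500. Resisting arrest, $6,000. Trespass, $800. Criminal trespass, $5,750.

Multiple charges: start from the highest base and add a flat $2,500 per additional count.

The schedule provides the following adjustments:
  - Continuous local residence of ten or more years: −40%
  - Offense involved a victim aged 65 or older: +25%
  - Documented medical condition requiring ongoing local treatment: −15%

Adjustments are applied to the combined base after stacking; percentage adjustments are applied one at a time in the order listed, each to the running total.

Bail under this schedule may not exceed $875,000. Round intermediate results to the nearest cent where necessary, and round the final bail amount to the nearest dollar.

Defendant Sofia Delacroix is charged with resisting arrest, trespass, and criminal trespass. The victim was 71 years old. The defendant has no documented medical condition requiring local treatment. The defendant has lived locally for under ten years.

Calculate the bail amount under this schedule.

Base amounts from the schedule: resisting arrest $6,000; trespass $800; criminal trespass $5,750.
Stacking rule: highest base plus $2,500 per additional charge. Highest is resisting arrest at $6,000; 2 additional charges → +$5,000. Combined base = $11,000.
Offense involved a victim aged 65 or older (+25%): $11,000 × 1.25 = $13,750.
$13,750 is within the $875,000 maximum.

$13,750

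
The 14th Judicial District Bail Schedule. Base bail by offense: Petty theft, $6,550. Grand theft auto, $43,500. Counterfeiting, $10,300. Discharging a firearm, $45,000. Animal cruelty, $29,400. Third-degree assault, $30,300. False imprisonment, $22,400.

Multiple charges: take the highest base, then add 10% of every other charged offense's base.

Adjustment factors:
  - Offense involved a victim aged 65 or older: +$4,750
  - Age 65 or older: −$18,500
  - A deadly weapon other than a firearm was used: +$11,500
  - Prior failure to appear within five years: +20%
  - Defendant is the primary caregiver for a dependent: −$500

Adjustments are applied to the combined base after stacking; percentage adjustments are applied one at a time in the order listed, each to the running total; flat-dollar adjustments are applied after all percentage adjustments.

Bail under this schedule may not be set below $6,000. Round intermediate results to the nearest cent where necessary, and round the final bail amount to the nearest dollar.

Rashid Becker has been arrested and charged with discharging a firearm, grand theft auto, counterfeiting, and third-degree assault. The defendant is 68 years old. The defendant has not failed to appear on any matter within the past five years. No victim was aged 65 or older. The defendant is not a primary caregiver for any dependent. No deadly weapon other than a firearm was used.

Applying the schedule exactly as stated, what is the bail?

Base amounts from the schedule: discharging a firearm $45,000; grand theft auto $43,500; counterfeiting $10,300; third-degree assault $30,300.
Stacking rule: highest base plus 10% of each additional charge. Highest is discharging a firearm at $45,000. Additional: $43,500 × 10% = $4,350; $10,300 × 10% = $1,030; $30,300 × 10% = $3,030. Combined base = $45,000 + $8,410 = $53,410.
Age 65 or older (−$18,500 flat): $53,410 − $18,500 = $34,910.
$34,910 is at or above the $6,000 minimum.

$34,910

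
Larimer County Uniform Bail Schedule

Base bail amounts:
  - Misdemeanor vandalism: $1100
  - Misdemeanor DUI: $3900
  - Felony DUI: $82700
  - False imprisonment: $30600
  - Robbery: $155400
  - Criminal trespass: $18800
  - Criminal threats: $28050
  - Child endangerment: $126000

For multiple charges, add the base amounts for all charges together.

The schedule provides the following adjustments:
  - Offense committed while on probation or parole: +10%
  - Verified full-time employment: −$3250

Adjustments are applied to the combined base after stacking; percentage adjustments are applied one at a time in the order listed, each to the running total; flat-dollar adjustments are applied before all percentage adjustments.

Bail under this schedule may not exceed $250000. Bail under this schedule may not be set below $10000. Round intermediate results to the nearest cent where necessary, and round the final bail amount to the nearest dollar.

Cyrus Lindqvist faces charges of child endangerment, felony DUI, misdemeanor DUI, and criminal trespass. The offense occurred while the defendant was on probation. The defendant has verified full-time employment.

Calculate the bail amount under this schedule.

Base amounts from the schedule: child endangerment $126000; felony DUI $82700; misdemeanor DUI $3900; criminal trespass $18800.
Stacking rule: sum of all bases. $126000 + $82700 + $3900 + $18800 = $231400.
Verified full-time employment (−$3250 flat): $231400 − $3250 = $228150.
Offense committed while on probation or parole (+10%): $228150 × 1.1 = $250965.
Result $250965 exceeds the maximum of $250000; bail is capped at $250000.
$250000 is at or above the $10000 minimum.

$250000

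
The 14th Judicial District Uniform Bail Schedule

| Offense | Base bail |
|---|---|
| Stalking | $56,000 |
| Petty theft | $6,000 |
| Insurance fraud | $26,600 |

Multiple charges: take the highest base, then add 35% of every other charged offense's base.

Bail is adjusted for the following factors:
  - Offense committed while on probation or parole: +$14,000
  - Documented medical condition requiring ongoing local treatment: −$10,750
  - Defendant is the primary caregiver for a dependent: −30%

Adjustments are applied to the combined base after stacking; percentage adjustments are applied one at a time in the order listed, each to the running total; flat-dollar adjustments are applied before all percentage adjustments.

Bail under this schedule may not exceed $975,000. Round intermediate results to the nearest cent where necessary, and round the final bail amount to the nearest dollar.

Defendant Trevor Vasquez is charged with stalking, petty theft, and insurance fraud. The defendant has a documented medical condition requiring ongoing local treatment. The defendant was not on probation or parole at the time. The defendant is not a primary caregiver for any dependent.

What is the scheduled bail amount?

$56,660

Base amounts from the schedule: stalking $56,000; petty theft $6,000; insurance fraud $26,600.
Stacking rule: highest base plus 35% of each additional charge. Highest is stalking at $56,000. Additional: $6,000 × 35% = $2,100; $26,600 × 35% = $9,310. Combined base = $56,000 + $11,410 = $67,410.
Documented medical condition requiring ongoing local treatment (−$10,750 flat): $67,410 − $10,750 = $56,660.
$56,660 is within the $975,000 maximum.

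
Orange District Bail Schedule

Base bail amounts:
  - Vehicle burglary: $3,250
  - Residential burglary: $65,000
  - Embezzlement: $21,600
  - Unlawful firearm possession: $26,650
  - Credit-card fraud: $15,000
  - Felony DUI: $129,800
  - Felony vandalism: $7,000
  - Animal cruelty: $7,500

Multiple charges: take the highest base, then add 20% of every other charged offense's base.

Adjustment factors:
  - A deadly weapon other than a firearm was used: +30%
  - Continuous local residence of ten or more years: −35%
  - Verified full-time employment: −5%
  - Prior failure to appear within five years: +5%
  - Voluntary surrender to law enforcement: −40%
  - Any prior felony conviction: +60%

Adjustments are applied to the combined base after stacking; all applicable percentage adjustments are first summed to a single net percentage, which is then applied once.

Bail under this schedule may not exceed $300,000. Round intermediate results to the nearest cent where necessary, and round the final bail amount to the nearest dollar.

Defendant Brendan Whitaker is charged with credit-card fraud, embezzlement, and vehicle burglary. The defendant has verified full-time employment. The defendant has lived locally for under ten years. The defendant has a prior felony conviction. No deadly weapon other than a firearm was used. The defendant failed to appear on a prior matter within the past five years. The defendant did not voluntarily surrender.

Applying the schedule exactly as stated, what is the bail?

$40,400

Base amounts from the schedule: credit-card fraud $15,000; embezzlement $21,600; vehicle burglary $3,250.
Stacking rule: highest base plus 20% of each additional charge. Highest is embezzlement at $21,600. Additional: $15,000 × 20% = $3,000; $3,250 × 20% = $650. Combined base = $21,600 + $3,650 = $25,250.
Net percentage adjustment: −5% +5% +60% = +60%. $25,250 × 1.6 = $40,400.
$40,400 is within the $300,000 maximum.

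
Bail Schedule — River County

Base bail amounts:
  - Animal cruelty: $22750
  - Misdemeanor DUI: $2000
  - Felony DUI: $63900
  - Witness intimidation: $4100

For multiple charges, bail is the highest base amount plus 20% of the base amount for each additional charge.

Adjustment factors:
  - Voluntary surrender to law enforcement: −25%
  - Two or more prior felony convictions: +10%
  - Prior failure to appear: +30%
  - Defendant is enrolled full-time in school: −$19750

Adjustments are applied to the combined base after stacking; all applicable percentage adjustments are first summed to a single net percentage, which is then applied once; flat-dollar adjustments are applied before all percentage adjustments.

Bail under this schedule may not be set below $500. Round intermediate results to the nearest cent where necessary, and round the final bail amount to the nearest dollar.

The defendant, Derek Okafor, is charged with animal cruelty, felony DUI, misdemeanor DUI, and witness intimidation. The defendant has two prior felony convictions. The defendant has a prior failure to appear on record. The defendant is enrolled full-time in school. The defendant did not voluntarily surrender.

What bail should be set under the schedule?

$69888

Base amounts from the schedule: animal cruelty $22750; felony DUI $63900; misdemeanor DUI $2000; witness intimidation $4100.
Stacking rule: highest base plus 20% of each additional charge. Highest is felony DUI at $63900. Additional: $22750 × 20% = $4550; $2000 × 20% = $400; $4100 × 20% = $820. Combined base = $63900 + $5770 = $69670.
Defendant is enrolled full-time in school (−$19750 flat): $69670 − $19750 = $49920.
Net percentage adjustment: +10% +30% = +40%. $49920 × 1.4 = $69888.
$69888 is at or above the $500 minimum.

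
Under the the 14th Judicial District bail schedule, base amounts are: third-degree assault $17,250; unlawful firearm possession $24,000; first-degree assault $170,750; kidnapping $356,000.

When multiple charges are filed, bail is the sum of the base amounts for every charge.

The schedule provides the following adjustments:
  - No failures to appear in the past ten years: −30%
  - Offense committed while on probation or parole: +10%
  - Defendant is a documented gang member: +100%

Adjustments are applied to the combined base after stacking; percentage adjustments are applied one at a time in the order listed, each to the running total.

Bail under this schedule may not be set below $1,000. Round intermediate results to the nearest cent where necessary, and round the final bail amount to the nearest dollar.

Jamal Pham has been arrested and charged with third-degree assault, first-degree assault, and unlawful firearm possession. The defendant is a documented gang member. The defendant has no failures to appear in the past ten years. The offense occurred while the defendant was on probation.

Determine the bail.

Base amounts from the schedule: third-degree assault $17,250; first-degree assault $170,750; unlawful firearm possession $24,000.
Stacking rule: sum of all bases. $17,250 + $170,750 + $24,000 = $212,000.
No failures to appear in the past ten years (−30%): $212,000 × 0.7 = $148,400.
Offense committed while on probation or parole (+10%): $148,400 × 1.1 = $163,240.
Defendant is a documented gang member (+100%): $163,240 × 2 = $326,480.
$326,480 is at or above the $1,000 minimum.

$326,480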